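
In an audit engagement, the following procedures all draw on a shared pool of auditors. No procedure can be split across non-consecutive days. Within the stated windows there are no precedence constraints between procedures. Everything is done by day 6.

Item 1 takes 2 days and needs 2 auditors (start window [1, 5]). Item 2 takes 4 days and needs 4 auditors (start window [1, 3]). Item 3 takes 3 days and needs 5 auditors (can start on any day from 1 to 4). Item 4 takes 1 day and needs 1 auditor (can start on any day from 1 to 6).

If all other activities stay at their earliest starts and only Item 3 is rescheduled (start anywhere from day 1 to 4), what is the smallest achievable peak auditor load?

9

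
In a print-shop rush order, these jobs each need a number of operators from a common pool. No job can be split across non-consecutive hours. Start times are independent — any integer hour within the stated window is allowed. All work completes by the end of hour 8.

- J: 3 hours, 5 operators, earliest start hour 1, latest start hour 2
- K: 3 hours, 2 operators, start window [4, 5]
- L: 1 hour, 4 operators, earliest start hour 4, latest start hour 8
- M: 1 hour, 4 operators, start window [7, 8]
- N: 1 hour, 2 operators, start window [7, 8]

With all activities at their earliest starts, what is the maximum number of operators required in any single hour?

6

Early-start schedule: J@1, K@4, L@4, M@7, N@7.
Load per hour: hour 1: 5, hour 2: 5, hour 3: 5, hour 4: 6, hour 5: 2, hour 6: 2, hour 7: 6, hour 8: 0.
Peak is 6.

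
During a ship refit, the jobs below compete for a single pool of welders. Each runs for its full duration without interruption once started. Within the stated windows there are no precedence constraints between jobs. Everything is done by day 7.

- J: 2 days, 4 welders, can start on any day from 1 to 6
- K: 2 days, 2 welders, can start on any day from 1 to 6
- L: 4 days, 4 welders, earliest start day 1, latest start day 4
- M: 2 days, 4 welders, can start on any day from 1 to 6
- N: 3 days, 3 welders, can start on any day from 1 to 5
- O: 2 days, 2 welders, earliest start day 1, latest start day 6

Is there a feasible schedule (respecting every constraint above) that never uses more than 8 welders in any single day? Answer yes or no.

Schedule J@1, K@1, L@3, M@3, N@5, O@1: d1:8  d2:8  d3:8  d4:8  d5:7  d6:7  d7:3 — peak 8 ≤ 8.

yes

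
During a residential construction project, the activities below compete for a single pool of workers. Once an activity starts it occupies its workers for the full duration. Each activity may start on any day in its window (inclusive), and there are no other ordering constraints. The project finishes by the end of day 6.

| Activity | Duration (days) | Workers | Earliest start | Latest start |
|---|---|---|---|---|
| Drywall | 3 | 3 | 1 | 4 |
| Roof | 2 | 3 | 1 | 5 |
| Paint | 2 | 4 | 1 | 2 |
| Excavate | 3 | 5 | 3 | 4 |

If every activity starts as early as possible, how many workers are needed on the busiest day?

10

Early-start schedule: Drywall@1, Roof@1, Paint@1, Excavate@3.
Load per day: day 1: 10, day 2: 10, day 3: 8, day 4: 5, day 5: 5, day 6: 0.
Peak is 10.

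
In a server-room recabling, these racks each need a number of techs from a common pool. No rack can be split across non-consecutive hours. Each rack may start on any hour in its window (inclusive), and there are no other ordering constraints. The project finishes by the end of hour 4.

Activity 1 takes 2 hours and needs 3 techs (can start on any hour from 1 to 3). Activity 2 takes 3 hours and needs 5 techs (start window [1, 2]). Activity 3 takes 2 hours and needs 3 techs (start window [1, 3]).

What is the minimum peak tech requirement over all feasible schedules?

8

Early-start (Activity 1@1, Activity 2@1, Activity 3@1) gives peak 11: h1:11  h2:11  h3:5  h4:0.
Shift Activity 3→3.
Schedule Activity 1@1, Activity 2@1, Activity 3@3: h1:8  h2:8  h3:8  h4:3 — peak 8.
No arrangement of the 18 feasible schedules does better.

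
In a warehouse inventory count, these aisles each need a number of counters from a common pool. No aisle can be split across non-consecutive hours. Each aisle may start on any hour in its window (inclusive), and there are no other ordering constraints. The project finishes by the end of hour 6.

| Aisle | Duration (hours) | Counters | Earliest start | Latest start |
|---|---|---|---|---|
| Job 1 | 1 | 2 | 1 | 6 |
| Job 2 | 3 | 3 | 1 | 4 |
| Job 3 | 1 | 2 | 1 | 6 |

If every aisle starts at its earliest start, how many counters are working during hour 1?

7

At early start, hour 1 has: Job 1, Job 2, Job 3.
Demand: 2 + 3 + 2 = 7.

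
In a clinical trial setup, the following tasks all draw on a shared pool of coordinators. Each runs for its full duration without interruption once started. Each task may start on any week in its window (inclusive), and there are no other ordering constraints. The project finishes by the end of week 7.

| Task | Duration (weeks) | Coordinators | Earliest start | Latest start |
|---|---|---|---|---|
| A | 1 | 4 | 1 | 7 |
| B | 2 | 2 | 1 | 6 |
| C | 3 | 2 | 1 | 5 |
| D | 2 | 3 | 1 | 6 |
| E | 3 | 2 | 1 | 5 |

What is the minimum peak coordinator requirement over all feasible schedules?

5

Early-start (A@1, B@1, C@1, D@1, E@1) gives peak 13: w1:13  w2:9  w3:4  w4:0  w5:0  w6:0  w7:0.
Shift B→2, C→2, D→4, E→5.
Schedule A@1, B@2, C@2, D@4, E@5: w1:4  w2:4  w3:4  w4:5  w5:5  w6:2  w7:2 — peak 5.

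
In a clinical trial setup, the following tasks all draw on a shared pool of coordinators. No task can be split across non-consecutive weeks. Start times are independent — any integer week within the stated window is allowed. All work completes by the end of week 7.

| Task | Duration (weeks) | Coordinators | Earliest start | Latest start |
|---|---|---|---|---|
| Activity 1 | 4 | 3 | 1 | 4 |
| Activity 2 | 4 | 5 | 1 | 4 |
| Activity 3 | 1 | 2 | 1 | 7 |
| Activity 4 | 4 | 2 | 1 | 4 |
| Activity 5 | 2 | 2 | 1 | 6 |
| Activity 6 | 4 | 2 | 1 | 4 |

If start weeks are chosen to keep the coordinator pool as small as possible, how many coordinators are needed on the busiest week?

Early-start (Activity 1@1, Activity 2@1, Activity 3@1, Activity 4@1, Activity 5@1, Activity 6@1) gives peak 16: w1:16  w2:14  w3:12  w4:12  w5:0  w6:0  w7:0.
Shift Activity 5→2, Activity 6→4.
Schedule Activity 1@1, Activity 2@1, Activity 3@1, Activity 4@1, Activity 5@2, Activity 6@4: w1:12  w2:12  w3:12  w4:12  w5:2  w6:2  w7:2 — peak 12.

12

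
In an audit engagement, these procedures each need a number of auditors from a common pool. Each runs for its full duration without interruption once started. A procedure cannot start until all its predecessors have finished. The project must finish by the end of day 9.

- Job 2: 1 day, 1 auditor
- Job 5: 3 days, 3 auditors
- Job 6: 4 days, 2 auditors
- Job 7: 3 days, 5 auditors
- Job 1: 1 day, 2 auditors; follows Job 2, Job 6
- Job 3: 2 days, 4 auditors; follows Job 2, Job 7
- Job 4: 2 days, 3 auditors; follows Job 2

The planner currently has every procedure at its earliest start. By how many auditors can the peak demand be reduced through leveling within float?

Early-start peak: d1:11  d2:13  d3:13  d4:6  d5:6  d6:0  d7:0  d8:0  d9:0 ⇒ 13.
Leveled (Job 2@1, Job 5@6, Job 6@4, Job 7@1, Job 1@9, Job 3@4, Job 4@8): d1:6  d2:5  d3:5  d4:6  d5:6  d6:5  d7:5  d8:6  d9:5 ⇒ 6.
Reduction 13 − 6 = 7.

7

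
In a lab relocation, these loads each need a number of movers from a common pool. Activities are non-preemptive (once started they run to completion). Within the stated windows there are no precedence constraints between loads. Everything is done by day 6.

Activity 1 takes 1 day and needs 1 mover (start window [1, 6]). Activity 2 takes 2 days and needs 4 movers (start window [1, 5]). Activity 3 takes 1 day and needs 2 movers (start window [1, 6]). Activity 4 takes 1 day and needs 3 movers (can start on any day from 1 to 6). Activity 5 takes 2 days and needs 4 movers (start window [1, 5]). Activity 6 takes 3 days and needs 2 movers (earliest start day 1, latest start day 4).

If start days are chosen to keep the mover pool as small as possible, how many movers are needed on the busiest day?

6

Early-start (Activity 1@1, Activity 2@1, Activity 3@1, Activity 4@1, Activity 5@1, Activity 6@1) gives peak 16: d1:16  d2:10  d3:2  d4:0  d5:0  d6:0.
Shift Activity 3→2, Activity 4→3, Activity 5→4, Activity 6→3.
Schedule Activity 1@1, Activity 2@1, Activity 3@2, Activity 4@3, Activity 5@4, Activity 6@3: d1:5  d2:6  d3:5  d4:6  d5:6  d6:0 — peak 6.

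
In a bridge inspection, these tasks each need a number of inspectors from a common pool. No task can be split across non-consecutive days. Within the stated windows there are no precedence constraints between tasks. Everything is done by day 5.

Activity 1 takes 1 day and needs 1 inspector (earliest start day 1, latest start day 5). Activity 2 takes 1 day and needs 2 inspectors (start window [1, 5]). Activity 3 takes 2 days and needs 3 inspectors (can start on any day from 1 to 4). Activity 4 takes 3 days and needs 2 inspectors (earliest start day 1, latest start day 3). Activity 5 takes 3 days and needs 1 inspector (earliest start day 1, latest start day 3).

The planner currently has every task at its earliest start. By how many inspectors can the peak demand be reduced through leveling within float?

Early-start peak: d1:9  d2:6  d3:3  d4:0  d5:0 ⇒ 9.
Leveled (Activity 1@1, Activity 2@2, Activity 3@4, Activity 4@1, Activity 5@3): d1:3  d2:4  d3:3  d4:4  d5:4 ⇒ 4.
Reduction 9 − 4 = 5.

5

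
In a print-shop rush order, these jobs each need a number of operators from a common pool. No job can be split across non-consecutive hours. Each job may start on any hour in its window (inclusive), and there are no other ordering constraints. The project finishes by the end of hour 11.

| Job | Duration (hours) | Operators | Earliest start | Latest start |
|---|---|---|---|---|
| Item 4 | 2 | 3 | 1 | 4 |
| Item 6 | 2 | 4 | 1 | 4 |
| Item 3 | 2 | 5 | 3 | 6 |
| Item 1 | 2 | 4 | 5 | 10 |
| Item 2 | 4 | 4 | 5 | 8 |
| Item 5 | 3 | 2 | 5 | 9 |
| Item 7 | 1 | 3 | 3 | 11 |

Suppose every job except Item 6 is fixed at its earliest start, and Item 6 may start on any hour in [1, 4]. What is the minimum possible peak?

10

Item 6@1: h1:7  h2:7  h3:8  h4:5  h5:10  h6:10  h7:6  h8:4  h9:0  h10:0  h11:0 → peak 10
Item 6@2: h1:3  h2:7  h3:12  h4:5  h5:10  h6:10  h7:6  h8:4  h9:0  h10:0  h11:0 → peak 12
Item 6@3: h1:3  h2:3  h3:12  h4:9  h5:10  h6:10  h7:6  h8:4  h9:0  h10:0  h11:0 → peak 12
Item 6@4: h1:3  h2:3  h3:8  h4:9  h5:14  h6:10  h7:6  h8:4  h9:0  h10:0  h11:0 → peak 14
Best is Item 6@1, peak 10.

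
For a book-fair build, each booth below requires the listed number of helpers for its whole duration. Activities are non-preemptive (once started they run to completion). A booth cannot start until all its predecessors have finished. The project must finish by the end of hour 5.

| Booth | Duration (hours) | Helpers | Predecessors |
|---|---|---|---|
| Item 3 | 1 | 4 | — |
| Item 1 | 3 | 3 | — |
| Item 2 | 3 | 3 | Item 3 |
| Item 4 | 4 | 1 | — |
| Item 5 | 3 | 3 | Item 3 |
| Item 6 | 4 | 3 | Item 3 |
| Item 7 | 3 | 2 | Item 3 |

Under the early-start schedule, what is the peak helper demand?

Early-start schedule: Item 3@1, Item 1@1, Item 2@2, Item 4@1, Item 5@2, Item 6@2, Item 7@2.
Load per hour: hour 1: 8, hour 2: 15, hour 3: 15, hour 4: 12, hour 5: 3.
Peak is 15.

15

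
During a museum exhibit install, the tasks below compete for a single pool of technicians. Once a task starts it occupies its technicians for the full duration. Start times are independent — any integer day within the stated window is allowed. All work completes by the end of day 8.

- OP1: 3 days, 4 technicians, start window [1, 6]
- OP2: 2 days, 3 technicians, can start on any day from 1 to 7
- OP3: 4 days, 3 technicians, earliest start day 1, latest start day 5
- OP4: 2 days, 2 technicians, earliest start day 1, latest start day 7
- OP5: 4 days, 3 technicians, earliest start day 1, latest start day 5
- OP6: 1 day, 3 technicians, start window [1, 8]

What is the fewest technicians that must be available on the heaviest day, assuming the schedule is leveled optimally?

7

Early-start (OP1@1, OP2@1, OP3@1, OP4@1, OP5@1, OP6@1) gives peak 18: d1:18  d2:15  d3:10  d4:6  d5:0  d6:0  d7:0  d8:0.
Shift OP3→3, OP4→7, OP5→4, OP6→8.
Schedule OP1@1, OP2@1, OP3@3, OP4@7, OP5@4, OP6@8: d1:7  d2:7  d3:7  d4:6  d5:6  d6:6  d7:5  d8:5 — peak 7.
Total technician-days = 49 over 8 days ⇒ peak ≥ ⌈49/8⌉ = 7, so 7 is optimal.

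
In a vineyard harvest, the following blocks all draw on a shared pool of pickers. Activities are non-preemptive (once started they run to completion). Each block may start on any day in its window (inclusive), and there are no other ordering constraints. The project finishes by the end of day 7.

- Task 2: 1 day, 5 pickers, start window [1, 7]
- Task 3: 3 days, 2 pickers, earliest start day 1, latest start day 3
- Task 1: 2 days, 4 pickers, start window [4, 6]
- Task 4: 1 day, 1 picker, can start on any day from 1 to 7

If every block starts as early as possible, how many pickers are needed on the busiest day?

Early-start schedule: Task 2@1, Task 3@1, Task 1@4, Task 4@1.
Load per day: day 1: 8, day 2: 2, day 3: 2, day 4: 4, day 5: 4, day 6: 0, day 7: 0.
Peak is 8.

8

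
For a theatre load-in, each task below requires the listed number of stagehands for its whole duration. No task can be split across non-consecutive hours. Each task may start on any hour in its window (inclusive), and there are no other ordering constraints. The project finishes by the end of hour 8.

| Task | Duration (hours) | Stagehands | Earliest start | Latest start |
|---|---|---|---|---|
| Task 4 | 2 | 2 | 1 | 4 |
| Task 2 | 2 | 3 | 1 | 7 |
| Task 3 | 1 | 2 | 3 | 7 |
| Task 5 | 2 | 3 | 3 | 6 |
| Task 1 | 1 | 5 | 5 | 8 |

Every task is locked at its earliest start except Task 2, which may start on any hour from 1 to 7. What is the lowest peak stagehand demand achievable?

Task 2@1: h1:5  h2:5  h3:5  h4:3  h5:5  h6:0  h7:0  h8:0 → peak 5
Task 2@2: h1:2  h2:5  h3:8  h4:3  h5:5  h6:0  h7:0  h8:0 → peak 8
Task 2@3: h1:2  h2:2  h3:8  h4:6  h5:5  h6:0  h7:0  h8:0 → peak 8
Task 2@4: h1:2  h2:2  h3:5  h4:6  h5:8  h6:0  h7:0  h8:0 → peak 8
Task 2@5: h1:2  h2:2  h3:5  h4:3  h5:8  h6:3  h7:0  h8:0 → peak 8
Task 2@6: h1:2  h2:2  h3:5  h4:3  h5:5  h6:3  h7:3  h8:0 → peak 5
Task 2@7: h1:2  h2:2  h3:5  h4:3  h5:5  h6:0  h7:3  h8:3 → peak 5
Best is Task 2@1, peak 5.

5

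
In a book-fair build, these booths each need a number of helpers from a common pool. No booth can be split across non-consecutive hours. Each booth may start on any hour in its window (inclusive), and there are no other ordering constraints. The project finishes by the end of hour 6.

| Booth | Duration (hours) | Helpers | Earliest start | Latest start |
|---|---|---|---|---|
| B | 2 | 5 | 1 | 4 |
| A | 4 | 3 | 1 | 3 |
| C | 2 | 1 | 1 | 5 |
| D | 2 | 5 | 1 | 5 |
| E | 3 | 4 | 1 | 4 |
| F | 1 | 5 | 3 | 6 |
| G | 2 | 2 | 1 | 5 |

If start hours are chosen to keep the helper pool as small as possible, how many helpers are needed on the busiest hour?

10

Early-start (B@1, A@1, C@1, D@1, E@1, F@3, G@1) gives peak 20: h1:20  h2:20  h3:12  h4:3  h5:0  h6:0.
Shift D→5, E→3, F→6, G→3.
Schedule B@1, A@1, C@1, D@5, E@3, F@6, G@3: h1:9  h2:9  h3:9  h4:9  h5:9  h6:10 — peak 10.
Total helper-hours = 55 over 6 hours ⇒ peak ≥ ⌈55/6⌉ = 10, so 10 is optimal.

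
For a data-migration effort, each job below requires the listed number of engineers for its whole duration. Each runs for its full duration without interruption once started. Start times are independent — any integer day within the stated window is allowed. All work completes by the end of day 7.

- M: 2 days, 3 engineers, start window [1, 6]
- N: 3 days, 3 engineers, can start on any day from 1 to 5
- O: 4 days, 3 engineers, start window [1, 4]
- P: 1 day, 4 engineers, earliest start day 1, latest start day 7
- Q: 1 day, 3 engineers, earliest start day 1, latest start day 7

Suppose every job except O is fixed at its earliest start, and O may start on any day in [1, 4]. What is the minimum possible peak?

13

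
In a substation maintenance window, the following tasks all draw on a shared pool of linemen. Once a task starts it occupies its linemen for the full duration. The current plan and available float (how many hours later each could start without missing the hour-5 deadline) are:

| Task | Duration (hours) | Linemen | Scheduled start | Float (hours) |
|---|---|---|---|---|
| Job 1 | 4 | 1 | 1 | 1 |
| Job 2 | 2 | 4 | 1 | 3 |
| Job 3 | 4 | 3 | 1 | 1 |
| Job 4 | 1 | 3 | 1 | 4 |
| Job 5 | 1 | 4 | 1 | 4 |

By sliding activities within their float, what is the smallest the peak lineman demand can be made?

Early-start (Job 1@1, Job 2@1, Job 3@1, Job 4@1, Job 5@1) gives peak 15: h1:15  h2:8  h3:4  h4:4  h5:0.
Shift Job 4→3, Job 5→4.
Schedule Job 1@1, Job 2@1, Job 3@1, Job 4@3, Job 5@4: h1:8  h2:8  h3:7  h4:8  h5:0 — peak 8.

8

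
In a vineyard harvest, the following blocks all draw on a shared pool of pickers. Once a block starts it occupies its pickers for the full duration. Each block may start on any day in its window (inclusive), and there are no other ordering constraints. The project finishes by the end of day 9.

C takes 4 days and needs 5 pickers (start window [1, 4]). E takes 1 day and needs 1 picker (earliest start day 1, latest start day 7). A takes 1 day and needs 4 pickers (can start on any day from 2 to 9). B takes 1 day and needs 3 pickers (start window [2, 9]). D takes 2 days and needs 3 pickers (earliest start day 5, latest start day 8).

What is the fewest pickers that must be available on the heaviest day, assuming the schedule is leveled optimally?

Early-start (C@1, E@1, A@2, B@2, D@5) gives peak 12: d1:6  d2:12  d3:5  d4:5  d5:3  d6:3  d7:0  d8:0  d9:0.
Shift E→5, A→5, B→6, D→7.
Schedule C@1, E@5, A@5, B@6, D@7: d1:5  d2:5  d3:5  d4:5  d5:5  d6:3  d7:3  d8:3  d9:0 — peak 5.

5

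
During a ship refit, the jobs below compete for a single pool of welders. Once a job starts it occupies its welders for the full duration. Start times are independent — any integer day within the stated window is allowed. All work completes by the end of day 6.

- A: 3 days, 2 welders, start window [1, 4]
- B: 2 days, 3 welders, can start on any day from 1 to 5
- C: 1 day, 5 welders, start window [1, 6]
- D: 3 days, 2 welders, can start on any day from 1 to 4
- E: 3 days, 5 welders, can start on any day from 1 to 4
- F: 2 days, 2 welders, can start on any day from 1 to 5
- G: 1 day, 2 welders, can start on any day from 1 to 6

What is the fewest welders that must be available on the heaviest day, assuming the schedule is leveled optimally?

8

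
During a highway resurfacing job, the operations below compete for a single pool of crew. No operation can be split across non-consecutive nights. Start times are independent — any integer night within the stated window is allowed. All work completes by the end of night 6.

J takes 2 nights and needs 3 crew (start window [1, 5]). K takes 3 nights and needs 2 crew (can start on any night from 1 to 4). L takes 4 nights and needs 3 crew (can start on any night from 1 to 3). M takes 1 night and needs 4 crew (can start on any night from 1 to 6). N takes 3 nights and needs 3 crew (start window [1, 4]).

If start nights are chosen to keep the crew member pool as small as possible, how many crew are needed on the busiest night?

Early-start (J@1, K@1, L@1, M@1, N@1) gives peak 15: n1:15  n2:11  n3:8  n4:3  n5:0  n6:0.
Shift M→5, N→3.
Schedule J@1, K@1, L@1, M@5, N@3: n1:8  n2:8  n3:8  n4:6  n5:7  n6:0 — peak 8.

8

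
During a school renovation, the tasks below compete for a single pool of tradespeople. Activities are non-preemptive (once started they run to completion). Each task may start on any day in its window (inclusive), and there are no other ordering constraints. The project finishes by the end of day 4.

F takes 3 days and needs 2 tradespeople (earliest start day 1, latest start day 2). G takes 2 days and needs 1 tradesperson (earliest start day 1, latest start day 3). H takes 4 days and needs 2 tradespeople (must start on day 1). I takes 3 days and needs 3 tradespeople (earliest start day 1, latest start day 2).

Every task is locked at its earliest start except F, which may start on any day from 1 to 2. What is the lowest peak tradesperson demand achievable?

8

F@1: d1:8  d2:8  d3:7  d4:2 → peak 8
F@2: d1:6  d2:8  d3:7  d4:4 → peak 8
Best is F@1, peak 8.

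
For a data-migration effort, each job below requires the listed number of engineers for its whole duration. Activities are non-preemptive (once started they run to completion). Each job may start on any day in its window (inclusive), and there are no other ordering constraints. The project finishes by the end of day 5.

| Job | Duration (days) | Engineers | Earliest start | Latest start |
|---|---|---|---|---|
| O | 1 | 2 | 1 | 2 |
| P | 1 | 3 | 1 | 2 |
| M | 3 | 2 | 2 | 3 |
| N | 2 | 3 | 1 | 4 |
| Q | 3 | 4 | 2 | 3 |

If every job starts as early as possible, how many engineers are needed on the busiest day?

Early-start schedule: O@1, P@1, M@2, N@1, Q@2.
Load per day: day 1: 8, day 2: 9, day 3: 6, day 4: 6, day 5: 0.
Peak is 9.

9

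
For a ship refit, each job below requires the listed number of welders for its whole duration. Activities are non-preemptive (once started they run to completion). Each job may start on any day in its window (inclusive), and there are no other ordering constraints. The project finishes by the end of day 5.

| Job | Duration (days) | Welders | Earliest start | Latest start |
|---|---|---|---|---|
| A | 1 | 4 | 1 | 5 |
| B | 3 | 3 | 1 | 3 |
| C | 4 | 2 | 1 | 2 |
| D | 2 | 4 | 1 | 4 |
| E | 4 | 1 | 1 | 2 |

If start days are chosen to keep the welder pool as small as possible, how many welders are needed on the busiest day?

7

Early-start (A@1, B@1, C@1, D@1, E@1) gives peak 14: d1:14  d2:10  d3:6  d4:3  d5:0.
Shift C→2, D→4, E→2.
Schedule A@1, B@1, C@2, D@4, E@2: d1:7  d2:6  d3:6  d4:7  d5:7 — peak 7.
Total welder-days = 33 over 5 days ⇒ peak ≥ ⌈33/5⌉ = 7, so 7 is optimal.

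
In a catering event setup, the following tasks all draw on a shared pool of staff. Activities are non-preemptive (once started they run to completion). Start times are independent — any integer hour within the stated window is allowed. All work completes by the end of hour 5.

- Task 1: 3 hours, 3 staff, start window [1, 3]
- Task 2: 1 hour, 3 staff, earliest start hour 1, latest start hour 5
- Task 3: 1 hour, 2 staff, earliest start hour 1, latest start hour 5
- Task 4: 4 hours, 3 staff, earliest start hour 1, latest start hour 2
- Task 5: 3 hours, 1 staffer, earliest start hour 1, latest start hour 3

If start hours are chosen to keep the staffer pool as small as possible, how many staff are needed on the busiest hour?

7

Early-start (Task 1@1, Task 2@1, Task 3@1, Task 4@1, Task 5@1) gives peak 12: h1:12  h2:7  h3:7  h4:3  h5:0.
Shift Task 3→4, Task 4→2.
Schedule Task 1@1, Task 2@1, Task 3@4, Task 4@2, Task 5@1: h1:7  h2:7  h3:7  h4:5  h5:3 — peak 7.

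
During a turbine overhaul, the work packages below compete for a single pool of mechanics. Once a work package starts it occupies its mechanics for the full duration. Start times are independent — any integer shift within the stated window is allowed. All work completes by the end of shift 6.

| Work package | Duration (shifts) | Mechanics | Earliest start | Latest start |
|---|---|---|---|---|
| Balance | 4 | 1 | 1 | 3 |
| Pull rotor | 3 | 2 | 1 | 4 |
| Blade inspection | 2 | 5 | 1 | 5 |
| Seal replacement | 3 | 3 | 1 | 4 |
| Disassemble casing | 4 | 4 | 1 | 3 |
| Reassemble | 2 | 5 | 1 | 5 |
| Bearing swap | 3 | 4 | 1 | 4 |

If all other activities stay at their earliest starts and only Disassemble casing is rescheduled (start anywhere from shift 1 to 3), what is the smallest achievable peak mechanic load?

Disassemble casing@1: s1:24  s2:24  s3:14  s4:5  s5:0  s6:0 → peak 24
Disassemble casing@2: s1:20  s2:24  s3:14  s4:5  s5:4  s6:0 → peak 24
Disassemble casing@3: s1:20  s2:20  s3:14  s4:5  s5:4  s6:4 → peak 20
Best is Disassemble casing@3, peak 20.

20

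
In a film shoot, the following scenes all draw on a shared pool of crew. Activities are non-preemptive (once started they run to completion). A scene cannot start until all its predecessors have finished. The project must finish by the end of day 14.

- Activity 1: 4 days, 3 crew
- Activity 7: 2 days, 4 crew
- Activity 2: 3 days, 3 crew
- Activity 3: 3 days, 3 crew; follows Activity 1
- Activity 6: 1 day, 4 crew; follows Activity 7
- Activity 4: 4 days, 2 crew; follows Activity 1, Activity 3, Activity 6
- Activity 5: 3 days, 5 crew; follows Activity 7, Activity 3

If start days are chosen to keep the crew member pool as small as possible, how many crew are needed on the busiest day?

Early-start (Activity 1@1, Activity 7@1, Activity 2@1, Activity 3@5, Activity 6@3, Activity 4@8, Activity 5@8) gives peak 10: d1:10  d2:10  d3:10  d4:3  d5:3  d6:3  d7:3  d8:7  d9:7  d10:7  d11:2  d12:0  d13:0  d14:0.
Shift Activity 2→3, Activity 6→6.
Schedule Activity 1@1, Activity 7@1, Activity 2@3, Activity 3@5, Activity 6@6, Activity 4@8, Activity 5@8: d1:7  d2:7  d3:6  d4:6  d5:6  d6:7  d7:3  d8:7  d9:7  d10:7  d11:2  d12:0  d13:0  d14:0 — peak 7.

7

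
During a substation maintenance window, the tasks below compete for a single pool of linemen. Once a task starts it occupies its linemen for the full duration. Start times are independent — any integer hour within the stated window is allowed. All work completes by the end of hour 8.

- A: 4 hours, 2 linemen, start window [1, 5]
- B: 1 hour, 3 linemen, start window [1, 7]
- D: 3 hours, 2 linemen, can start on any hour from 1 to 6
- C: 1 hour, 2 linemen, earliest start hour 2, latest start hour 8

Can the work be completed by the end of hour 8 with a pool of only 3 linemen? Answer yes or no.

The minimum achievable peak is 4; 3 < 4, so no feasible schedule stays within the cap.

no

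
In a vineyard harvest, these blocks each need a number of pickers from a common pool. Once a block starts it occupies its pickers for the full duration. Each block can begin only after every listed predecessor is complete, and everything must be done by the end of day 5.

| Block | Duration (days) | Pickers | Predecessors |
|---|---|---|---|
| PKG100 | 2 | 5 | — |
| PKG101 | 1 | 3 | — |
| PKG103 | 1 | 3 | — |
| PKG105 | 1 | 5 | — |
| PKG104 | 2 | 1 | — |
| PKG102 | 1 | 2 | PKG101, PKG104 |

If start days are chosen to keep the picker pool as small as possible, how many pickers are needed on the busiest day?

6

Early-start (PKG100@1, PKG101@1, PKG103@1, PKG105@1, PKG104@1, PKG102@3) gives peak 17: d1:17  d2:6  d3:2  d4:0  d5:0.
Shift PKG101→3, PKG103→3, PKG105→4, PKG102→5.
Schedule PKG100@1, PKG101@3, PKG103@3, PKG105@4, PKG104@1, PKG102@5: d1:6  d2:6  d3:6  d4:5  d5:2 — peak 6.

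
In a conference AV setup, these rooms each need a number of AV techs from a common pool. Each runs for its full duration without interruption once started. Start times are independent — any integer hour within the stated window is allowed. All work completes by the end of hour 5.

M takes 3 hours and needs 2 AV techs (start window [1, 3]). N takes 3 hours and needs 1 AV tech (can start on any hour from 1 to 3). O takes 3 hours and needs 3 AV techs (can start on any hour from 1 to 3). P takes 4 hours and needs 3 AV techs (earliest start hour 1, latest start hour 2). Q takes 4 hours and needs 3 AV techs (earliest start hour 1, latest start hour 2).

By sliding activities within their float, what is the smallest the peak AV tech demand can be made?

Schedule M@1, N@1, O@1, P@1, Q@1: h1:12  h2:12  h3:12  h4:6  h5:0 — peak 12.

12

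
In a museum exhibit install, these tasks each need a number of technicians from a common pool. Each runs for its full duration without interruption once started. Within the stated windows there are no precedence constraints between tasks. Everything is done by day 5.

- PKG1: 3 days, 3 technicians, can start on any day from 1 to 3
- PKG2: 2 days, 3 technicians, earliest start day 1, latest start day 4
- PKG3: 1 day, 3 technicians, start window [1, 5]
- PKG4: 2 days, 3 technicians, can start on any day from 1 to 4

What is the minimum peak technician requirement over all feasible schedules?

6

Early-start (PKG1@1, PKG2@1, PKG3@1, PKG4@1) gives peak 12: d1:12  d2:9  d3:3  d4:0  d5:0.
Shift PKG3→3, PKG4→4.
Schedule PKG1@1, PKG2@1, PKG3@3, PKG4@4: d1:6  d2:6  d3:6  d4:3  d5:3 — peak 6.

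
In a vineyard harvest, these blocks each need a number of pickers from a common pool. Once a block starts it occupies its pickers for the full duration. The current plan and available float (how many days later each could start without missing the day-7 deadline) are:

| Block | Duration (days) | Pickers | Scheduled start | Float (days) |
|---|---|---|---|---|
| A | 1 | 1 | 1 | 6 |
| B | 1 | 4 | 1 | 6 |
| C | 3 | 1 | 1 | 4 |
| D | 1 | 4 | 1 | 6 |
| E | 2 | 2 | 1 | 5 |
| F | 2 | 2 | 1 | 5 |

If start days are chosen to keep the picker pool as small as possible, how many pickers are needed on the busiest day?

Early-start (A@1, B@1, C@1, D@1, E@1, F@1) gives peak 14: d1:14  d2:5  d3:1  d4:0  d5:0  d6:0  d7:0.
Shift B→2, C→3, D→7, E→3, F→5.
Schedule A@1, B@2, C@3, D@7, E@3, F@5: d1:1  d2:4  d3:3  d4:3  d5:3  d6:2  d7:4 — peak 4.

4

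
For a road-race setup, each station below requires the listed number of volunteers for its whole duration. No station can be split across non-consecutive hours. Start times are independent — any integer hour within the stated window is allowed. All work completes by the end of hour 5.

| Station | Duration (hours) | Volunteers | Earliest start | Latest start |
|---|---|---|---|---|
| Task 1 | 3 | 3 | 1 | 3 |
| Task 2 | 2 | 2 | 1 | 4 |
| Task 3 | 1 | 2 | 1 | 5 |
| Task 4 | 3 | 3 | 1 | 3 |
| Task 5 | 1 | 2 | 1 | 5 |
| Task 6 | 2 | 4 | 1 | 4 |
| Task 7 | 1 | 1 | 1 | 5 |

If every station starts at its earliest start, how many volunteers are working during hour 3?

6

At early start, hour 3 has: Task 1, Task 4.
Demand: 3 + 3 = 6.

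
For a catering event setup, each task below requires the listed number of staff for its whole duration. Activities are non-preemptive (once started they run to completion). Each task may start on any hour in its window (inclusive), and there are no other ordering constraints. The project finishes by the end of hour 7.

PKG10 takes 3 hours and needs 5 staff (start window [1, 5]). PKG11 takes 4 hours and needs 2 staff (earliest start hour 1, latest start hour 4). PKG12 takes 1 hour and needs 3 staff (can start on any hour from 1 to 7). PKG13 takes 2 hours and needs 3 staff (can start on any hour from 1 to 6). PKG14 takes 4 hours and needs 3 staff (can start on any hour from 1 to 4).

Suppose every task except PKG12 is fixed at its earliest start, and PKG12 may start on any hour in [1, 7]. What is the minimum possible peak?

PKG12@1: h1:16  h2:13  h3:10  h4:5  h5:0  h6:0  h7:0 → peak 16
PKG12@2: h1:13  h2:16  h3:10  h4:5  h5:0  h6:0  h7:0 → peak 16
PKG12@3: h1:13  h2:13  h3:13  h4:5  h5:0  h6:0  h7:0 → peak 13
PKG12@4: h1:13  h2:13  h3:10  h4:8  h5:0  h6:0  h7:0 → peak 13
PKG12@5: h1:13  h2:13  h3:10  h4:5  h5:3  h6:0  h7:0 → peak 13
PKG12@6: h1:13  h2:13  h3:10  h4:5  h5:0  h6:3  h7:0 → peak 13
PKG12@7: h1:13  h2:13  h3:10  h4:5  h5:0  h6:0  h7:3 → peak 13
Best is PKG12@3, peak 13.

13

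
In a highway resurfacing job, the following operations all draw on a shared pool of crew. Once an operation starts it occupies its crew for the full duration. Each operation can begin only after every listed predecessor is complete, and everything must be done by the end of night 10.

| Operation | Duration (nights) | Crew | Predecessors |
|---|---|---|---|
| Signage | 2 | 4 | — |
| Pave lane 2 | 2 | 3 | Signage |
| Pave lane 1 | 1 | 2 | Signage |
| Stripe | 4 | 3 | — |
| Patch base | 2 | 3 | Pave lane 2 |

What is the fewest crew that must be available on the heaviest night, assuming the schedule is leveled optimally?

5

Early-start (Signage@1, Pave lane 2@3, Pave lane 1@3, Stripe@1, Patch base@5) gives peak 8: n1:7  n2:7  n3:8  n4:6  n5:3  n6:3  n7:0  n8:0  n9:0  n10:0.
Shift Stripe→5, Patch base→9.
Schedule Signage@1, Pave lane 2@3, Pave lane 1@3, Stripe@5, Patch base@9: n1:4  n2:4  n3:5  n4:3  n5:3  n6:3  n7:3  n8:3  n9:3  n10:3 — peak 5.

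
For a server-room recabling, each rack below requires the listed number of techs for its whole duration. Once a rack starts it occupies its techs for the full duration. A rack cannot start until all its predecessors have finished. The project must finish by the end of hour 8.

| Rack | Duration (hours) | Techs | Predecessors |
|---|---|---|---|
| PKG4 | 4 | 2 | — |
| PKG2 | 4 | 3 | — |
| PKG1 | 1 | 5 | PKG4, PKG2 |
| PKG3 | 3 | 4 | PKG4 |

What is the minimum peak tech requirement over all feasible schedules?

Early-start (PKG4@1, PKG2@1, PKG1@5, PKG3@5) gives peak 9: h1:5  h2:5  h3:5  h4:5  h5:9  h6:4  h7:4  h8:0.
Shift PKG3→6.
Schedule PKG4@1, PKG2@1, PKG1@5, PKG3@6: h1:5  h2:5  h3:5  h4:5  h5:5  h6:4  h7:4  h8:4 — peak 5.
Total tech-hours = 37 over 8 hours ⇒ peak ≥ ⌈37/8⌉ = 5, so 5 is optimal.

5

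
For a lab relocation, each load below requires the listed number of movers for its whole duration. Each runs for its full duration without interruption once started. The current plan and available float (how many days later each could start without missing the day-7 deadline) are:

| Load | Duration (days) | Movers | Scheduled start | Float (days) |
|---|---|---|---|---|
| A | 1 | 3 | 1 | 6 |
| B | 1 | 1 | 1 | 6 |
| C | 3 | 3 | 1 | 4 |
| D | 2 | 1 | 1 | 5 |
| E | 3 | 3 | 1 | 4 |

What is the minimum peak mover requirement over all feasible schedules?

4

Early-start (A@1, B@1, C@1, D@1, E@1) gives peak 11: d1:11  d2:7  d3:6  d4:0  d5:0  d6:0  d7:0.
Shift C→2, D→2, E→5.
Schedule A@1, B@1, C@2, D@2, E@5: d1:4  d2:4  d3:4  d4:3  d5:3  d6:3  d7:3 — peak 4.
Total mover-days = 24 over 7 days ⇒ peak ≥ ⌈24/7⌉ = 4, so 4 is optimal.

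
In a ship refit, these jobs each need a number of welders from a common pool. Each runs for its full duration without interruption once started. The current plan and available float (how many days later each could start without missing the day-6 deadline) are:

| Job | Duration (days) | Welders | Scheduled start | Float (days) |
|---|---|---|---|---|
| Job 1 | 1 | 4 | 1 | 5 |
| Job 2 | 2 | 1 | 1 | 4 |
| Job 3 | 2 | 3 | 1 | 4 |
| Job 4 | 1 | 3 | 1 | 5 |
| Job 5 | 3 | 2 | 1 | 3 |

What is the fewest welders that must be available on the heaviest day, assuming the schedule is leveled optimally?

5

Early-start (Job 1@1, Job 2@1, Job 3@1, Job 4@1, Job 5@1) gives peak 13: d1:13  d2:6  d3:2  d4:0  d5:0  d6:0.
Shift Job 3→2, Job 4→4, Job 5→3.
Schedule Job 1@1, Job 2@1, Job 3@2, Job 4@4, Job 5@3: d1:5  d2:4  d3:5  d4:5  d5:2  d6:0 — peak 5.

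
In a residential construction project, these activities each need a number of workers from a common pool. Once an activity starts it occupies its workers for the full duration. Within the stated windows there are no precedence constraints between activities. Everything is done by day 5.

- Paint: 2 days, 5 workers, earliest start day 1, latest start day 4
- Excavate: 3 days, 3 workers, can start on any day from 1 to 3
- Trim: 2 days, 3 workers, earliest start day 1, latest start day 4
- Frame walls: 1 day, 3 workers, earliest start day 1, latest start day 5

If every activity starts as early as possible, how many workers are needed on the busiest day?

14

Early-start schedule: Paint@1, Excavate@1, Trim@1, Frame walls@1.
Load per day: day 1: 14, day 2: 11, day 3: 3, day 4: 0, day 5: 0.
Peak is 14.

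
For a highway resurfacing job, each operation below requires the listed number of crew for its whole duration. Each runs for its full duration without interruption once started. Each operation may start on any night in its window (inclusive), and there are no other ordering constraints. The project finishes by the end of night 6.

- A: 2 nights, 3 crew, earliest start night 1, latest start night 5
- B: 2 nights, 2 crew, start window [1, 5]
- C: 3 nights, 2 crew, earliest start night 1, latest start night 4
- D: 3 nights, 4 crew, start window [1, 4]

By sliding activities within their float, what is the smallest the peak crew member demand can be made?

6

Early-start (A@1, B@1, C@1, D@1) gives peak 11: n1:11  n2:11  n3:6  n4:0  n5:0  n6:0.
Shift C→3, D→3.
Schedule A@1, B@1, C@3, D@3: n1:5  n2:5  n3:6  n4:6  n5:6  n6:0 — peak 6.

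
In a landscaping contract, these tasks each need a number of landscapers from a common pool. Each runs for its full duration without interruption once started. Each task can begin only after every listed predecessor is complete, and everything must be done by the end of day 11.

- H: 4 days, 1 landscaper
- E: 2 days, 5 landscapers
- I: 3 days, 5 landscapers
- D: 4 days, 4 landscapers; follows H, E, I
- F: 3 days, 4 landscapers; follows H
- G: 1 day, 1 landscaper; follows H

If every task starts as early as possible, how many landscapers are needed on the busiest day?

11

Early-start schedule: H@1, E@1, I@1, D@5, F@5, G@5.
Load per day: day 1: 11, day 2: 11, day 3: 6, day 4: 1, day 5: 9, day 6: 8, day 7: 8, day 8: 4, day 9: 0, day 10: 0, day 11: 0.
Peak is 11.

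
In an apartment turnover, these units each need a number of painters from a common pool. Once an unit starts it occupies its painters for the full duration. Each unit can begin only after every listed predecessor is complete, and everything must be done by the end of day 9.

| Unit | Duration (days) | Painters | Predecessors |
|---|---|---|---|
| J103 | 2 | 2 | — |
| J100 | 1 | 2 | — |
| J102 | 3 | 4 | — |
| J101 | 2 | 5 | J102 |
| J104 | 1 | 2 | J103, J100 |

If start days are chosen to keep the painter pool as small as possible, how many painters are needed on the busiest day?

5

Early-start (J103@1, J100@1, J102@1, J101@4, J104@3) gives peak 8: d1:8  d2:6  d3:6  d4:5  d5:5  d6:0  d7:0  d8:0  d9:0.
Shift J102→3, J101→6, J104→8.
Schedule J103@1, J100@1, J102@3, J101@6, J104@8: d1:4  d2:2  d3:4  d4:4  d5:4  d6:5  d7:5  d8:2  d9:0 — peak 5.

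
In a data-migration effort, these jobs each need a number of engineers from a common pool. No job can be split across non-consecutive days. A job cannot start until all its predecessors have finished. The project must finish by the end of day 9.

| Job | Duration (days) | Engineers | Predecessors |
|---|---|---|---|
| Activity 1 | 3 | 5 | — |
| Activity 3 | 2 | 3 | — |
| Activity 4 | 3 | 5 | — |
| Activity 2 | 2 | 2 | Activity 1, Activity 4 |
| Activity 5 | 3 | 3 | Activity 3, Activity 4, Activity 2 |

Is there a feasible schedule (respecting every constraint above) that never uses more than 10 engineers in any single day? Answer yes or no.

Schedule Activity 1@1, Activity 3@4, Activity 4@1, Activity 2@4, Activity 5@6: d1:10  d2:10  d3:10  d4:5  d5:5  d6:3  d7:3  d8:3  d9:0 — peak 10 ≤ 10.

yes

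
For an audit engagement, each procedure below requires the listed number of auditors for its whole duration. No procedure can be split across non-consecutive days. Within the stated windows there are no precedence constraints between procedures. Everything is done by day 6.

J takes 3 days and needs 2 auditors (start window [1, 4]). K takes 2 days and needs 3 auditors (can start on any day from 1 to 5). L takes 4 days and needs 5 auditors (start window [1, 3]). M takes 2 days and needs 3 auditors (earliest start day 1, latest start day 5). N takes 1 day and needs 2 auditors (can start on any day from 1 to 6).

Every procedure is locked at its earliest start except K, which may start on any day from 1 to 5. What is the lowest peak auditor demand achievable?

12

K@1: d1:15  d2:13  d3:7  d4:5  d5:0  d6:0 → peak 15
K@2: d1:12  d2:13  d3:10  d4:5  d5:0  d6:0 → peak 13
K@3: d1:12  d2:10  d3:10  d4:8  d5:0  d6:0 → peak 12
K@4: d1:12  d2:10  d3:7  d4:8  d5:3  d6:0 → peak 12
K@5: d1:12  d2:10  d3:7  d4:5  d5:3  d6:3 → peak 12
Best is K@3, peak 12.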